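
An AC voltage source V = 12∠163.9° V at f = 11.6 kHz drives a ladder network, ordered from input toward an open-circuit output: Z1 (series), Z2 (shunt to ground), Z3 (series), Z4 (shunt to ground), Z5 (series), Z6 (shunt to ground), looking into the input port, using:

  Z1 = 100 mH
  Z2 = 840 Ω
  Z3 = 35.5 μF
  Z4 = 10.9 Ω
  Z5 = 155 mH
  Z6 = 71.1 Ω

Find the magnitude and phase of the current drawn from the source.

Step 1 — Angular frequency: ω = 2π·f = 2π·1.16e+04 = 7.288e+04 rad/s.
Step 2 — Component impedances:
  Z1: Z = jωL = j·7.288e+04·0.1 = 0 + j7288 Ω
  Z2: Z = R = 840 Ω
  Z3: Z = 1/(jωC) = -j/(ω·C) = 0 - j0.3865 Ω
  Z4: Z = R = 10.9 Ω
  Z5: Z = jωL = j·7.288e+04·0.155 = 0 + j1.13e+04 Ω
  Z6: Z = R = 71.1 Ω
Step 3 — Ladder network (open output): work backward from the far end, alternating series and parallel combinations. Z_in = 10.76 + j7288 Ω = 7288∠89.9° Ω.
Step 4 — Source phasor: V = 12∠163.9° V = -11.53 + j3.328 V.
Step 5 — Ohm's law: I = V / Z_total = (-11.53 + j3.328) / (10.76 + j7288) = 0.0004543 + j0.001583 A.
Step 6 — Convert to polar: |I| = 0.001647 A, ∠I = 74.0°.

I = 0.001647∠74.0° A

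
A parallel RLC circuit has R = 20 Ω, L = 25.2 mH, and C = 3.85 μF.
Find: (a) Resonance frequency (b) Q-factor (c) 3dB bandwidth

Step 1 — Resonance: ω₀ = 1/√(LC) = 1/√(0.0252·3.85e-06) = 3210 rad/s.
Step 2 — f₀ = ω₀/(2π) = 511 Hz.
Step 3 — Parallel Q: Q = R/(ω₀L) = 20/(3210·0.0252) = 0.2472.
Step 4 — Bandwidth: Δω = ω₀/Q = 1.299e+04 rad/s; BW = Δω/(2π) = 2067 Hz.

(a) f₀ = 511 Hz  (b) Q = 0.2472  (c) BW = 2067 Hz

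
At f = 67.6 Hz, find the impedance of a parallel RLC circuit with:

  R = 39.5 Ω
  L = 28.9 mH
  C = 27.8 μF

Step 1 — Angular frequency: ω = 2π·f = 2π·67.6 = 424.7 rad/s.
Step 2 — Component impedances:
  R: Z = R = 39.5 Ω
  L: Z = jωL = j·424.7·0.0289 = 0 + j12.28 Ω
  C: Z = 1/(jωC) = -j/(ω·C) = 0 - j84.69 Ω
Step 3 — Parallel combination: 1/Z_total = 1/R + 1/L + 1/C; Z_total = 4.609 + j12.68 Ω = 13.49∠70.0° Ω.

Z = 4.609 + j12.68 Ω = 13.49∠70.0° Ω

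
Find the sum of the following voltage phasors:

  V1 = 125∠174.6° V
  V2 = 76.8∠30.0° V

Step 1 — Convert each phasor to rectangular form:
  V1 = 125·(cos(174.6°) + j·sin(174.6°)) = -124.4 + j11.76 V
  V2 = 76.8·(cos(30.0°) + j·sin(30.0°)) = 66.51 + j38.4 V
Step 2 — Sum components: V_total = -57.93 + j50.16 V.
Step 3 — Convert to polar: |V_total| = 76.63 V, ∠V_total = 139.1°.

V_total = 76.63∠139.1° V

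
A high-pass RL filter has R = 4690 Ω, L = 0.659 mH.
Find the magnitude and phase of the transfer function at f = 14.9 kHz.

Step 1 — Angular frequency: ω = 2π·1.49e+04 = 9.362e+04 rad/s.
Step 2 — Transfer function: H(jω) = jωL/(R + jωL).
Step 3 — Numerator jωL = j·61.7; denominator R + jωL = 4690 + j61.7.
Step 4 — H = 0.000173 + j0.01315.
Step 5 — Magnitude: |H| = 0.01315 (-37.6 dB); phase: φ = 89.2°.

|H| = 0.01315 (-37.6 dB), φ = 89.2°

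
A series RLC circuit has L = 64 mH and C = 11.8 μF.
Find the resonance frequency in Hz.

Step 1 — Resonance condition Im(Z)=0 gives ω₀ = 1/√(LC).
Step 2 — ω₀ = 1/√(0.064·1.18e-05) = 1151 rad/s.
Step 3 — f₀ = ω₀/(2π) = 183.1 Hz.

f₀ = 183.1 Hz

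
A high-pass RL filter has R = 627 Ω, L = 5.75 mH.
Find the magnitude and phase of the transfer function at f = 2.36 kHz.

Step 1 — Angular frequency: ω = 2π·2360 = 1.483e+04 rad/s.
Step 2 — Transfer function: H(jω) = jωL/(R + jωL).
Step 3 — Numerator jωL = j·85.26; denominator R + jωL = 627 + j85.26.
Step 4 — H = 0.01816 + j0.1335.
Step 5 — Magnitude: |H| = 0.1347 (-17.4 dB); phase: φ = 82.3°.

|H| = 0.1347 (-17.4 dB), φ = 82.3°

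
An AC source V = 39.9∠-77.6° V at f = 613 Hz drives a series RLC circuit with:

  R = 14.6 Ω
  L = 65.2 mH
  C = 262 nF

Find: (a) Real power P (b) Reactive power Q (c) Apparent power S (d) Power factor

Step 1 — Angular frequency: ω = 2π·f = 2π·613 = 3852 rad/s.
Step 2 — Component impedances:
  R: Z = R = 14.6 Ω
  L: Z = jωL = j·3852·0.0652 = 0 + j251.1 Ω
  C: Z = 1/(jωC) = -j/(ω·C) = 0 - j991 Ω
Step 3 — Series combination: Z_total = R + L + C = 14.6 - j739.8 Ω = 740∠-88.9° Ω.
Step 4 — Source phasor: V = 39.9∠-77.6° V = 8.568 - j38.97 V.
Step 5 — Current: I = V / Z = 0.05288 + j0.01054 A = 0.05392∠11.3° A.
Step 6 — Complex power: S = V·I* = 0.04245 - j2.151 VA.
Step 7 — Real power: P = Re(S) = 0.04245 W.
Step 8 — Reactive power: Q = Im(S) = -2.151 VAR.
Step 9 — Apparent power: |S| = 2.151 VA.
Step 10 — Power factor: PF = P/|S| = 0.01973 (leading).

(a) P = 0.04245 W  (b) Q = -2.151 VAR  (c) S = 2.151 VA  (d) PF = 0.01973 (leading)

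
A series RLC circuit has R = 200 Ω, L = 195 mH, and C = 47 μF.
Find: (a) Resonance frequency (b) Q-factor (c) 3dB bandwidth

Step 1 — Resonance: ω₀ = 1/√(LC) = 1/√(0.195·4.7e-05) = 330.3 rad/s.
Step 2 — f₀ = ω₀/(2π) = 52.57 Hz.
Step 3 — Series Q: Q = ω₀L/R = 330.3·0.195/200 = 0.3221.
Step 4 — Bandwidth: Δω = ω₀/Q = 1026 rad/s; BW = Δω/(2π) = 163.2 Hz.

(a) f₀ = 52.57 Hz  (b) Q = 0.3221  (c) BW = 163.2 Hz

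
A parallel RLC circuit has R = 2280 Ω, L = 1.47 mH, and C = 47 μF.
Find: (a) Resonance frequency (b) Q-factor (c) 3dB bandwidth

Step 1 — Resonance: ω₀ = 1/√(LC) = 1/√(0.00147·4.7e-05) = 3804 rad/s.
Step 2 — f₀ = ω₀/(2π) = 605.5 Hz.
Step 3 — Parallel Q: Q = R/(ω₀L) = 2280/(3804·0.00147) = 407.7.
Step 4 — Bandwidth: Δω = ω₀/Q = 9.332 rad/s; BW = Δω/(2π) = 1.485 Hz.

(a) f₀ = 605.5 Hz  (b) Q = 407.7  (c) BW = 1.485 Hz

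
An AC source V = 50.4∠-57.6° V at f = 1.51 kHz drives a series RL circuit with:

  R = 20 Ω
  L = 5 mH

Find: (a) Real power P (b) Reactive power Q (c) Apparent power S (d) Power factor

Step 1 — Angular frequency: ω = 2π·f = 2π·1510 = 9488 rad/s.
Step 2 — Component impedances:
  R: Z = R = 20 Ω
  L: Z = jωL = j·9488·0.005 = 0 + j47.44 Ω
Step 3 — Series combination: Z_total = R + L = 20 + j47.44 Ω = 51.48∠67.1° Ω.
Step 4 — Source phasor: V = 50.4∠-57.6° V = 27.01 - j42.55 V.
Step 5 — Current: I = V / Z = -0.5579 - j0.8045 A = 0.979∠-124.7° A.
Step 6 — Complex power: S = V·I* = 19.17 + j45.47 VA.
Step 7 — Real power: P = Re(S) = 19.17 W.
Step 8 — Reactive power: Q = Im(S) = 45.47 VAR.
Step 9 — Apparent power: |S| = 49.34 VA.
Step 10 — Power factor: PF = P/|S| = 0.3885 (lagging).

(a) P = 19.17 W  (b) Q = 45.47 VAR  (c) S = 49.34 VA  (d) PF = 0.3885 (lagging)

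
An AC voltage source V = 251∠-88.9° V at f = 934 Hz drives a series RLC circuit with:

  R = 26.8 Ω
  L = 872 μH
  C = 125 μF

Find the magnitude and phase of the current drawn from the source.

Step 1 — Angular frequency: ω = 2π·f = 2π·934 = 5868 rad/s.
Step 2 — Component impedances:
  R: Z = R = 26.8 Ω
  L: Z = jωL = j·5868·0.000872 = 0 + j5.117 Ω
  C: Z = 1/(jωC) = -j/(ω·C) = 0 - j1.363 Ω
Step 3 — Series combination: Z_total = R + L + C = 26.8 + j3.754 Ω = 27.06∠8.0° Ω.
Step 4 — Source phasor: V = 251∠-88.9° V = 4.819 - j251 V.
Step 5 — Ohm's law: I = V / Z_total = (4.819 - j251) / (26.8 + j3.754) = -1.11 - j9.208 A.
Step 6 — Convert to polar: |I| = 9.275 A, ∠I = -96.9°.

I = 9.275∠-96.9° A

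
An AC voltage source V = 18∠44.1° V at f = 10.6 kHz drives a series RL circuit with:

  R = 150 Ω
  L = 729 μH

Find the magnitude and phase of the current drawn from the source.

Step 1 — Angular frequency: ω = 2π·f = 2π·1.06e+04 = 6.66e+04 rad/s.
Step 2 — Component impedances:
  R: Z = R = 150 Ω
  L: Z = jωL = j·6.66e+04·0.000729 = 0 + j48.55 Ω
Step 3 — Series combination: Z_total = R + L = 150 + j48.55 Ω = 157.7∠17.9° Ω.
Step 4 — Source phasor: V = 18∠44.1° V = 12.93 + j12.53 V.
Step 5 — Ohm's law: I = V / Z_total = (12.93 + j12.53) / (150 + j48.55) = 0.1025 + j0.05034 A.
Step 6 — Convert to polar: |I| = 0.1142 A, ∠I = 26.2°.

I = 0.1142∠26.2° A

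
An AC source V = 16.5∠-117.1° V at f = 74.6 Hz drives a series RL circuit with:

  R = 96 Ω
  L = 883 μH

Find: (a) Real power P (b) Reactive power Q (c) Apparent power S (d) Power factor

Step 1 — Angular frequency: ω = 2π·f = 2π·74.6 = 468.7 rad/s.
Step 2 — Component impedances:
  R: Z = R = 96 Ω
  L: Z = jωL = j·468.7·0.000883 = 0 + j0.4139 Ω
Step 3 — Series combination: Z_total = R + L = 96 + j0.4139 Ω = 96∠0.2° Ω.
Step 4 — Source phasor: V = 16.5∠-117.1° V = -7.516 - j14.69 V.
Step 5 — Current: I = V / Z = -0.07895 - j0.1527 A = 0.1719∠-117.3° A.
Step 6 — Complex power: S = V·I* = 2.836 + j0.01223 VA.
Step 7 — Real power: P = Re(S) = 2.836 W.
Step 8 — Reactive power: Q = Im(S) = 0.01223 VAR.
Step 9 — Apparent power: |S| = 2.836 VA.
Step 10 — Power factor: PF = P/|S| = 1 (lagging).

(a) P = 2.836 W  (b) Q = 0.01223 VAR  (c) S = 2.836 VA  (d) PF = 1 (lagging)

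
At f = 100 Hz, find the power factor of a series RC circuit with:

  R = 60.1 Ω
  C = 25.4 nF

Step 1 — Angular frequency: ω = 2π·f = 2π·100 = 628.3 rad/s.
Step 2 — Component impedances:
  R: Z = R = 60.1 Ω
  C: Z = 1/(jωC) = -j/(ω·C) = 0 - j6.266e+04 Ω
Step 3 — Series combination: Z_total = R + C = 60.1 - j6.266e+04 Ω = 6.266e+04∠-89.9° Ω.
Step 4 — Power factor: PF = cos(φ) = Re(Z)/|Z| = 60.1/62659 = 0.0009592.
Step 5 — Type: Im(Z) = -6.266e+04 ⇒ leading (phase φ = -89.9°).

PF = 0.0009592 (leading, φ = -89.9°)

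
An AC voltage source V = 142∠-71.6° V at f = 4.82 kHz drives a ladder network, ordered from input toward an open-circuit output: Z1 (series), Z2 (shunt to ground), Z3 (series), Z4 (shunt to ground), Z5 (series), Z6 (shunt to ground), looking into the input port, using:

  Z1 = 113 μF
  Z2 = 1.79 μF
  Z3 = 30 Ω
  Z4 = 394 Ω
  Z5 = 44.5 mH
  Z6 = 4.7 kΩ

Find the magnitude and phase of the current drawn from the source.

Step 1 — Angular frequency: ω = 2π·f = 2π·4820 = 3.028e+04 rad/s.
Step 2 — Component impedances:
  Z1: Z = 1/(jωC) = -j/(ω·C) = 0 - j0.2922 Ω
  Z2: Z = 1/(jωC) = -j/(ω·C) = 0 - j18.45 Ω
  Z3: Z = R = 30 Ω
  Z4: Z = R = 394 Ω
  Z5: Z = jωL = j·3.028e+04·0.0445 = 0 + j1348 Ω
  Z6: Z = R = 4700 Ω
Step 3 — Ladder network (open output): work backward from the far end, alternating series and parallel combinations. Z_in = 0.8597 - j18.72 Ω = 18.73∠-87.4° Ω.
Step 4 — Source phasor: V = 142∠-71.6° V = 44.82 - j134.7 V.
Step 5 — Ohm's law: I = V / Z_total = (44.82 - j134.7) / (0.8597 - j18.72) = 7.294 + j2.06 A.
Step 6 — Convert to polar: |I| = 7.579 A, ∠I = 15.8°.

I = 7.579∠15.8° A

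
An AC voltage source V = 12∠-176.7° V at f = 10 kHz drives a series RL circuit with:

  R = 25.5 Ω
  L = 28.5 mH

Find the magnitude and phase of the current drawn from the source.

Step 1 — Angular frequency: ω = 2π·f = 2π·1e+04 = 6.283e+04 rad/s.
Step 2 — Component impedances:
  R: Z = R = 25.5 Ω
  L: Z = jωL = j·6.283e+04·0.0285 = 0 + j1791 Ω
Step 3 — Series combination: Z_total = R + L = 25.5 + j1791 Ω = 1791∠89.2° Ω.
Step 4 — Source phasor: V = 12∠-176.7° V = -11.98 - j0.6908 V.
Step 5 — Ohm's law: I = V / Z_total = (-11.98 - j0.6908) / (25.5 + j1791) = -0.0004809 + j0.006683 A.
Step 6 — Convert to polar: |I| = 0.006701 A, ∠I = 94.1°.

I = 0.006701∠94.1° A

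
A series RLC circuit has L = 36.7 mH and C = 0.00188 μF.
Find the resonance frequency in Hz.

Step 1 — Resonance condition Im(Z)=0 gives ω₀ = 1/√(LC).
Step 2 — ω₀ = 1/√(0.0367·1.88e-09) = 1.204e+05 rad/s.
Step 3 — f₀ = ω₀/(2π) = 1.916e+04 Hz.

f₀ = 1.916e+04 Hz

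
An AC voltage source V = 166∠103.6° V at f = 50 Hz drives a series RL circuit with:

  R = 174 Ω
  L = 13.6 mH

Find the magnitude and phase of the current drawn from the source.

Step 1 — Angular frequency: ω = 2π·f = 2π·50 = 314.2 rad/s.
Step 2 — Component impedances:
  R: Z = R = 174 Ω
  L: Z = jωL = j·314.2·0.0136 = 0 + j4.273 Ω
Step 3 — Series combination: Z_total = R + L = 174 + j4.273 Ω = 174.1∠1.4° Ω.
Step 4 — Source phasor: V = 166∠103.6° V = -39.03 + j161.3 V.
Step 5 — Ohm's law: I = V / Z_total = (-39.03 + j161.3) / (174 + j4.273) = -0.2014 + j0.9322 A.
Step 6 — Convert to polar: |I| = 0.9537 A, ∠I = 102.2°.

I = 0.9537∠102.2° A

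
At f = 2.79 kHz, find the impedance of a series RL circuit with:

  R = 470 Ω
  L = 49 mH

Step 1 — Angular frequency: ω = 2π·f = 2π·2790 = 1.753e+04 rad/s.
Step 2 — Component impedances:
  R: Z = R = 470 Ω
  L: Z = jωL = j·1.753e+04·0.049 = 0 + j859 Ω
Step 3 — Series combination: Z_total = R + L = 470 + j859 Ω = 979.2∠61.3° Ω.

Z = 470 + j859 Ω = 979.2∠61.3° Ω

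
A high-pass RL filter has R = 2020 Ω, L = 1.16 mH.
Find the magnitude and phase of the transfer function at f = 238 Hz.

Step 1 — Angular frequency: ω = 2π·238 = 1495 rad/s.
Step 2 — Transfer function: H(jω) = jωL/(R + jωL).
Step 3 — Numerator jωL = j·1.735; denominator R + jωL = 2020 + j1.735.
Step 4 — H = 7.374e-07 + j0.0008587.
Step 5 — Magnitude: |H| = 0.0008587 (-61.3 dB); phase: φ = 90.0°.

|H| = 0.0008587 (-61.3 dB), φ = 90.0°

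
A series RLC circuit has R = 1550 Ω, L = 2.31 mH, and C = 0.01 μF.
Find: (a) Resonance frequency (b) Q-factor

Step 1 — Resonance condition Im(Z)=0 gives ω₀ = 1/√(LC).
Step 2 — ω₀ = 1/√(0.00231·1e-08) = 2.081e+05 rad/s.
Step 3 — f₀ = ω₀/(2π) = 3.311e+04 Hz.
Step 4 — Series Q: Q = ω₀L/R = 2.081e+05·0.00231/1550 = 0.3101.

(a) f₀ = 3.311e+04 Hz  (b) Q = 0.3101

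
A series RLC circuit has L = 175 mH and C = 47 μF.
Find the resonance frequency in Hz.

Step 1 — Resonance condition Im(Z)=0 gives ω₀ = 1/√(LC).
Step 2 — ω₀ = 1/√(0.175·4.7e-05) = 348.7 rad/s.
Step 3 — f₀ = ω₀/(2π) = 55.49 Hz.

f₀ = 55.49 Hz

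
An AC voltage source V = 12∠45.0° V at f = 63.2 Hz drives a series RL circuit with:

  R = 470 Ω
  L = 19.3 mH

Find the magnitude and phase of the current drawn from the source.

Step 1 — Angular frequency: ω = 2π·f = 2π·63.2 = 397.1 rad/s.
Step 2 — Component impedances:
  R: Z = R = 470 Ω
  L: Z = jωL = j·397.1·0.0193 = 0 + j7.664 Ω
Step 3 — Series combination: Z_total = R + L = 470 + j7.664 Ω = 470.1∠0.9° Ω.
Step 4 — Source phasor: V = 12∠45.0° V = 8.485 + j8.485 V.
Step 5 — Ohm's law: I = V / Z_total = (8.485 + j8.485) / (470 + j7.664) = 0.01834 + j0.01775 A.
Step 6 — Convert to polar: |I| = 0.02553 A, ∠I = 44.1°.

I = 0.02553∠44.1° A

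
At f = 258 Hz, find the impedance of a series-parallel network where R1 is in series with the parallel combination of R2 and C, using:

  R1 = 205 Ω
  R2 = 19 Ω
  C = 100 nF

Step 1 — Angular frequency: ω = 2π·f = 2π·258 = 1621 rad/s.
Step 2 — Component impedances:
  R1: Z = R = 205 Ω
  R2: Z = R = 19 Ω
  C: Z = 1/(jωC) = -j/(ω·C) = 0 - j6169 Ω
Step 3 — Parallel branch: R2 || C = 1/(1/R2 + 1/C) = 19 - j0.05852 Ω.
Step 4 — Series with R1: Z_total = R1 + (R2 || C) = 224 - j0.05852 Ω = 224∠-0.0° Ω.

Z = 224 - j0.05852 Ω = 224∠-0.0° Ω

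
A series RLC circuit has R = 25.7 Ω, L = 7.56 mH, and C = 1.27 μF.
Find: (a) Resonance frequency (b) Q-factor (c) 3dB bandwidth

Step 1 — Resonance: ω₀ = 1/√(LC) = 1/√(0.00756·1.27e-06) = 1.021e+04 rad/s.
Step 2 — f₀ = ω₀/(2π) = 1624 Hz.
Step 3 — Series Q: Q = ω₀L/R = 1.021e+04·0.00756/25.7 = 3.002.
Step 4 — Bandwidth: Δω = ω₀/Q = 3399 rad/s; BW = Δω/(2π) = 541 Hz.

(a) f₀ = 1624 Hz  (b) Q = 3.002  (c) BW = 541 Hz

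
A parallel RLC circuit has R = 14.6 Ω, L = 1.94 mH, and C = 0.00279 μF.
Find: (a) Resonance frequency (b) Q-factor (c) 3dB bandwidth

Step 1 — Resonance: ω₀ = 1/√(LC) = 1/√(0.00194·2.79e-09) = 4.298e+05 rad/s.
Step 2 — f₀ = ω₀/(2π) = 6.841e+04 Hz.
Step 3 — Parallel Q: Q = R/(ω₀L) = 14.6/(4.298e+05·0.00194) = 0.01751.
Step 4 — Bandwidth: Δω = ω₀/Q = 2.455e+07 rad/s; BW = Δω/(2π) = 3.907e+06 Hz.

(a) f₀ = 6.841e+04 Hz  (b) Q = 0.01751  (c) BW = 3.907e+06 Hz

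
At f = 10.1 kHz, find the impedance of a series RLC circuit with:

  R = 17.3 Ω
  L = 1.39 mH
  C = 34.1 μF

Step 1 — Angular frequency: ω = 2π·f = 2π·1.01e+04 = 6.346e+04 rad/s.
Step 2 — Component impedances:
  R: Z = R = 17.3 Ω
  L: Z = jωL = j·6.346e+04·0.00139 = 0 + j88.21 Ω
  C: Z = 1/(jωC) = -j/(ω·C) = 0 - j0.4621 Ω
Step 3 — Series combination: Z_total = R + L + C = 17.3 + j87.75 Ω = 89.44∠78.8° Ω.

Z = 17.3 + j87.75 Ω = 89.44∠78.8° Ω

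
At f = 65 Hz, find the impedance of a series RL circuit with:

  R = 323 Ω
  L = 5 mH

Step 1 — Angular frequency: ω = 2π·f = 2π·65 = 408.4 rad/s.
Step 2 — Component impedances:
  R: Z = R = 323 Ω
  L: Z = jωL = j·408.4·0.005 = 0 + j2.042 Ω
Step 3 — Series combination: Z_total = R + L = 323 + j2.042 Ω = 323∠0.4° Ω.

Z = 323 + j2.042 Ω = 323∠0.4° Ω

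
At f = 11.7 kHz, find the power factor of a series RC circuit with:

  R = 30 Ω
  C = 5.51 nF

Step 1 — Angular frequency: ω = 2π·f = 2π·1.17e+04 = 7.351e+04 rad/s.
Step 2 — Component impedances:
  R: Z = R = 30 Ω
  C: Z = 1/(jωC) = -j/(ω·C) = 0 - j2469 Ω
Step 3 — Series combination: Z_total = R + C = 30 - j2469 Ω = 2469∠-89.3° Ω.
Step 4 — Power factor: PF = cos(φ) = Re(Z)/|Z| = 30/2469 = 0.01215.
Step 5 — Type: Im(Z) = -2469 ⇒ leading (phase φ = -89.3°).

PF = 0.01215 (leading, φ = -89.3°)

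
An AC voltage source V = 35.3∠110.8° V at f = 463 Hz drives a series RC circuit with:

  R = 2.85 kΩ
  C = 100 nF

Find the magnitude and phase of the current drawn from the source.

Step 1 — Angular frequency: ω = 2π·f = 2π·463 = 2909 rad/s.
Step 2 — Component impedances:
  R: Z = R = 2850 Ω
  C: Z = 1/(jωC) = -j/(ω·C) = 0 - j3437 Ω
Step 3 — Series combination: Z_total = R + C = 2850 - j3437 Ω = 4465∠-50.3° Ω.
Step 4 — Source phasor: V = 35.3∠110.8° V = -12.54 + j33 V.
Step 5 — Ohm's law: I = V / Z_total = (-12.54 + j33) / (2850 - j3437) = -0.007481 + j0.002556 A.
Step 6 — Convert to polar: |I| = 0.007905 A, ∠I = 161.1°.

I = 0.007905∠161.1° A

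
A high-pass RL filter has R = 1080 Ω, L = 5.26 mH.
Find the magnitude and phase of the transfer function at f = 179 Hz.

Step 1 — Angular frequency: ω = 2π·179 = 1125 rad/s.
Step 2 — Transfer function: H(jω) = jωL/(R + jωL).
Step 3 — Numerator jωL = j·5.916; denominator R + jωL = 1080 + j5.916.
Step 4 — H = 3e-05 + j0.005477.
Step 5 — Magnitude: |H| = 0.005478 (-45.2 dB); phase: φ = 89.7°.

|H| = 0.005478 (-45.2 dB), φ = 89.7°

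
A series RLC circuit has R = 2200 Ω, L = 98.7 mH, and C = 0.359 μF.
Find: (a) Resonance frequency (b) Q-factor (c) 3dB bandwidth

Step 1 — Resonance: ω₀ = 1/√(LC) = 1/√(0.0987·3.59e-07) = 5312 rad/s.
Step 2 — f₀ = ω₀/(2π) = 845.5 Hz.
Step 3 — Series Q: Q = ω₀L/R = 5312·0.0987/2200 = 0.2383.
Step 4 — Bandwidth: Δω = ω₀/Q = 2.229e+04 rad/s; BW = Δω/(2π) = 3548 Hz.

(a) f₀ = 845.5 Hz  (b) Q = 0.2383  (c) BW = 3548 Hz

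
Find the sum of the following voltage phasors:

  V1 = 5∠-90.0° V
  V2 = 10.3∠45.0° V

Step 1 — Convert each phasor to rectangular form:
  V1 = 5·(cos(-90.0°) + j·sin(-90.0°)) = 0 - j5 V
  V2 = 10.3·(cos(45.0°) + j·sin(45.0°)) = 7.283 + j7.283 V
Step 2 — Sum components: V_total = 7.283 + j2.283 V.
Step 3 — Convert to polar: |V_total| = 7.633 V, ∠V_total = 17.4°.

V_total = 7.633∠17.4° V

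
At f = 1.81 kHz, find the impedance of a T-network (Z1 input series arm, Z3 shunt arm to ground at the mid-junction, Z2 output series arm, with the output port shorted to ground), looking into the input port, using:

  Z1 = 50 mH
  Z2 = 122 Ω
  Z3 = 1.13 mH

Step 1 — Angular frequency: ω = 2π·f = 2π·1810 = 1.137e+04 rad/s.
Step 2 — Component impedances:
  Z1: Z = jωL = j·1.137e+04·0.05 = 0 + j568.6 Ω
  Z2: Z = R = 122 Ω
  Z3: Z = jωL = j·1.137e+04·0.00113 = 0 + j12.85 Ω
Step 3 — With the output port shorted to ground, the output series arm Z2 runs from the junction to ground; the shunt arm Z3 also runs from the junction to ground. They appear in parallel: Z3 || Z2 = 1.339 + j12.71 Ω.
Step 4 — Series with input arm Z1: Z_in = Z1 + (Z3 || Z2) = 1.339 + j581.3 Ω = 581.3∠89.9° Ω.

Z = 1.339 + j581.3 Ω = 581.3∠89.9° Ω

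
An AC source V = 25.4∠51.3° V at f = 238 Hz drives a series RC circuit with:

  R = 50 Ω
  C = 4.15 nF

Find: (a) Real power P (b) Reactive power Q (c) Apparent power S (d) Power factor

Step 1 — Angular frequency: ω = 2π·f = 2π·238 = 1495 rad/s.
Step 2 — Component impedances:
  R: Z = R = 50 Ω
  C: Z = 1/(jωC) = -j/(ω·C) = 0 - j1.611e+05 Ω
Step 3 — Series combination: Z_total = R + C = 50 - j1.611e+05 Ω = 1.611e+05∠-90.0° Ω.
Step 4 — Source phasor: V = 25.4∠51.3° V = 15.88 + j19.82 V.
Step 5 — Current: I = V / Z = -0.000123 + j9.86e-05 A = 0.0001576∠141.3° A.
Step 6 — Complex power: S = V·I* = 1.242e-06 - j0.004004 VA.
Step 7 — Real power: P = Re(S) = 1.242e-06 W.
Step 8 — Reactive power: Q = Im(S) = -0.004004 VAR.
Step 9 — Apparent power: |S| = 0.004004 VA.
Step 10 — Power factor: PF = P/|S| = 0.0003103 (leading).

(a) P = 1.242e-06 W  (b) Q = -0.004004 VAR  (c) S = 0.004004 VA  (d) PF = 0.0003103 (leading)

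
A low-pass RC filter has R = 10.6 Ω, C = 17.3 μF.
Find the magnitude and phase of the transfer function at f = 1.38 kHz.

Step 1 — Angular frequency: ω = 2π·1380 = 8671 rad/s.
Step 2 — Transfer function: H(jω) = 1/(1 + jωRC).
Step 3 — Denominator: 1 + jωRC = 1 + j·8671·10.6·1.73e-05 = 1 + j1.59.
Step 4 — H = 0.2834 - j0.4507.
Step 5 — Magnitude: |H| = 0.5324 (-5.5 dB); phase: φ = -57.8°.

|H| = 0.5324 (-5.5 dB), φ = -57.8°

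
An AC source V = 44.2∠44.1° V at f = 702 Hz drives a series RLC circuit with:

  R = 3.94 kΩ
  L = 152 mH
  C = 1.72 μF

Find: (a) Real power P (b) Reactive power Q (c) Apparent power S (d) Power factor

Step 1 — Angular frequency: ω = 2π·f = 2π·702 = 4411 rad/s.
Step 2 — Component impedances:
  R: Z = R = 3940 Ω
  L: Z = jωL = j·4411·0.152 = 0 + j670.4 Ω
  C: Z = 1/(jωC) = -j/(ω·C) = 0 - j131.8 Ω
Step 3 — Series combination: Z_total = R + L + C = 3940 + j538.6 Ω = 3977∠7.8° Ω.
Step 4 — Source phasor: V = 44.2∠44.1° V = 31.74 + j30.76 V.
Step 5 — Current: I = V / Z = 0.008956 + j0.006583 A = 0.01111∠36.3° A.
Step 6 — Complex power: S = V·I* = 0.4868 + j0.06654 VA.
Step 7 — Real power: P = Re(S) = 0.4868 W.
Step 8 — Reactive power: Q = Im(S) = 0.06654 VAR.
Step 9 — Apparent power: |S| = 0.4913 VA.
Step 10 — Power factor: PF = P/|S| = 0.9908 (lagging).

(a) P = 0.4868 W  (b) Q = 0.06654 VAR  (c) S = 0.4913 VA  (d) PF = 0.9908 (lagging)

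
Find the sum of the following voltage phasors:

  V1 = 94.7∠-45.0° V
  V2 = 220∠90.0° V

Step 1 — Convert each phasor to rectangular form:
  V1 = 94.7·(cos(-45.0°) + j·sin(-45.0°)) = 66.96 - j66.96 V
  V2 = 220·(cos(90.0°) + j·sin(90.0°)) = 0 + j220 V
Step 2 — Sum components: V_total = 66.96 + j153 V.
Step 3 — Convert to polar: |V_total| = 167 V, ∠V_total = 66.4°.

V_total = 167∠66.4° V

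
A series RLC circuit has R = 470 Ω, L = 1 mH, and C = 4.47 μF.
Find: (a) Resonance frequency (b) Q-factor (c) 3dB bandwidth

Step 1 — Resonance: ω₀ = 1/√(LC) = 1/√(0.001·4.47e-06) = 1.496e+04 rad/s.
Step 2 — f₀ = ω₀/(2π) = 2380 Hz.
Step 3 — Series Q: Q = ω₀L/R = 1.496e+04·0.001/470 = 0.03182.
Step 4 — Bandwidth: Δω = ω₀/Q = 4.7e+05 rad/s; BW = Δω/(2π) = 7.48e+04 Hz.

(a) f₀ = 2380 Hz  (b) Q = 0.03182  (c) BW = 7.48e+04 Hz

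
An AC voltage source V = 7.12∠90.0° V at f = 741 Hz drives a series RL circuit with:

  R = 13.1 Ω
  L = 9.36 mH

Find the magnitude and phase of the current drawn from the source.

Step 1 — Angular frequency: ω = 2π·f = 2π·741 = 4656 rad/s.
Step 2 — Component impedances:
  R: Z = R = 13.1 Ω
  L: Z = jωL = j·4656·0.00936 = 0 + j43.58 Ω
Step 3 — Series combination: Z_total = R + L = 13.1 + j43.58 Ω = 45.51∠73.3° Ω.
Step 4 — Source phasor: V = 7.12∠90.0° V = 0 + j7.12 V.
Step 5 — Ohm's law: I = V / Z_total = (0 + j7.12) / (13.1 + j43.58) = 0.1498 + j0.04504 A.
Step 6 — Convert to polar: |I| = 0.1565 A, ∠I = 16.7°.

I = 0.1565∠16.7° A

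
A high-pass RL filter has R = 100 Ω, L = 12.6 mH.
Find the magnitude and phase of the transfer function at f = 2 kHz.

Step 1 — Angular frequency: ω = 2π·2000 = 1.257e+04 rad/s.
Step 2 — Transfer function: H(jω) = jωL/(R + jωL).
Step 3 — Numerator jωL = j·158.3; denominator R + jωL = 100 + j158.3.
Step 4 — H = 0.7149 + j0.4515.
Step 5 — Magnitude: |H| = 0.8455 (-1.5 dB); phase: φ = 32.3°.

|H| = 0.8455 (-1.5 dB), φ = 32.3°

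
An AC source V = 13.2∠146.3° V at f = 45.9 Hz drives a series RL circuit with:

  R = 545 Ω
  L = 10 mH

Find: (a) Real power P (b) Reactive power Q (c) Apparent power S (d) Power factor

Step 1 — Angular frequency: ω = 2π·f = 2π·45.9 = 288.4 rad/s.
Step 2 — Component impedances:
  R: Z = R = 545 Ω
  L: Z = jωL = j·288.4·0.01 = 0 + j2.884 Ω
Step 3 — Series combination: Z_total = R + L = 545 + j2.884 Ω = 545∠0.3° Ω.
Step 4 — Source phasor: V = 13.2∠146.3° V = -10.98 + j7.324 V.
Step 5 — Current: I = V / Z = -0.02008 + j0.01354 A = 0.02422∠146.0° A.
Step 6 — Complex power: S = V·I* = 0.3197 + j0.001692 VA.
Step 7 — Real power: P = Re(S) = 0.3197 W.
Step 8 — Reactive power: Q = Im(S) = 0.001692 VAR.
Step 9 — Apparent power: |S| = 0.3197 VA.
Step 10 — Power factor: PF = P/|S| = 1 (lagging).

(a) P = 0.3197 W  (b) Q = 0.001692 VAR  (c) S = 0.3197 VA  (d) PF = 1 (lagging)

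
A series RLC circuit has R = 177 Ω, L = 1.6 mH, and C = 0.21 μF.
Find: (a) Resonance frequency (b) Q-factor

Step 1 — Resonance condition Im(Z)=0 gives ω₀ = 1/√(LC).
Step 2 — ω₀ = 1/√(0.0016·2.1e-07) = 5.455e+04 rad/s.
Step 3 — f₀ = ω₀/(2π) = 8683 Hz.
Step 4 — Series Q: Q = ω₀L/R = 5.455e+04·0.0016/177 = 0.4931.

(a) f₀ = 8683 Hz  (b) Q = 0.4931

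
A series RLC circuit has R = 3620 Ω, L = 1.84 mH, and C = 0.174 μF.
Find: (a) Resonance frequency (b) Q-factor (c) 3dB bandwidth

Step 1 — Resonance: ω₀ = 1/√(LC) = 1/√(0.00184·1.74e-07) = 5.589e+04 rad/s.
Step 2 — f₀ = ω₀/(2π) = 8895 Hz.
Step 3 — Series Q: Q = ω₀L/R = 5.589e+04·0.00184/3620 = 0.02841.
Step 4 — Bandwidth: Δω = ω₀/Q = 1.967e+06 rad/s; BW = Δω/(2π) = 3.131e+05 Hz.

(a) f₀ = 8895 Hz  (b) Q = 0.02841  (c) BW = 3.131e+05 Hz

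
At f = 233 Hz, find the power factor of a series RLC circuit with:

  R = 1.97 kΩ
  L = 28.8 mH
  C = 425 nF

Step 1 — Angular frequency: ω = 2π·f = 2π·233 = 1464 rad/s.
Step 2 — Component impedances:
  R: Z = R = 1970 Ω
  L: Z = jωL = j·1464·0.0288 = 0 + j42.16 Ω
  C: Z = 1/(jωC) = -j/(ω·C) = 0 - j1607 Ω
Step 3 — Series combination: Z_total = R + L + C = 1970 - j1565 Ω = 2516∠-38.5° Ω.
Step 4 — Power factor: PF = cos(φ) = Re(Z)/|Z| = 1970/2516 = 0.783.
Step 5 — Type: Im(Z) = -1565 ⇒ leading (phase φ = -38.5°).

PF = 0.783 (leading, φ = -38.5°)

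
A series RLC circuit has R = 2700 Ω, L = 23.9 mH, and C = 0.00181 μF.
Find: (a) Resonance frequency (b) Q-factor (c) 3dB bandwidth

Step 1 — Resonance: ω₀ = 1/√(LC) = 1/√(0.0239·1.81e-09) = 1.52e+05 rad/s.
Step 2 — f₀ = ω₀/(2π) = 2.42e+04 Hz.
Step 3 — Series Q: Q = ω₀L/R = 1.52e+05·0.0239/2700 = 1.346.
Step 4 — Bandwidth: Δω = ω₀/Q = 1.13e+05 rad/s; BW = Δω/(2π) = 1.798e+04 Hz.

(a) f₀ = 2.42e+04 Hz  (b) Q = 1.346  (c) BW = 1.798e+04 Hz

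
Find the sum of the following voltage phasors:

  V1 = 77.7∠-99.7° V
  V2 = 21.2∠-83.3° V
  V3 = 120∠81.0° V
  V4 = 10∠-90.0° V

Step 1 — Convert each phasor to rectangular form:
  V1 = 77.7·(cos(-99.7°) + j·sin(-99.7°)) = -13.09 - j76.59 V
  V2 = 21.2·(cos(-83.3°) + j·sin(-83.3°)) = 2.473 - j21.06 V
  V3 = 120·(cos(81.0°) + j·sin(81.0°)) = 18.77 + j118.5 V
  V4 = 10·(cos(-90.0°) + j·sin(-90.0°)) = 0 - j10 V
Step 2 — Sum components: V_total = 8.154 + j10.88 V.
Step 3 — Convert to polar: |V_total| = 13.59 V, ∠V_total = 53.1°.

V_total = 13.59∠53.1° V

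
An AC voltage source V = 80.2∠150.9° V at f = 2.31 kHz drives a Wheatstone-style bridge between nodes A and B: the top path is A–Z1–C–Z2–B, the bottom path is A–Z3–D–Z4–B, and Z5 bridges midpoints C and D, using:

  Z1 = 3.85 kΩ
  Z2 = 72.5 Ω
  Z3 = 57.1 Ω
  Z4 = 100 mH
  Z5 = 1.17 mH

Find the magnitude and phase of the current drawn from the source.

Step 1 — Angular frequency: ω = 2π·f = 2π·2310 = 1.451e+04 rad/s.
Step 2 — Component impedances:
  Z1: Z = R = 3850 Ω
  Z2: Z = R = 72.5 Ω
  Z3: Z = R = 57.1 Ω
  Z4: Z = jωL = j·1.451e+04·0.1 = 0 + j1451 Ω
  Z5: Z = jωL = j·1.451e+04·0.00117 = 0 + j16.98 Ω
Step 3 — Bridge requires nodal analysis (the Z5 bridge couples midpoints C and D, so the two paths cannot be reduced to a simple series/parallel combination). Setting node B to ground and injecting 1 A at node A, the 3-node admittance system at A, C, D solves to V_A = Z_AB = 127 + j19.79 Ω = 128.6∠8.9° Ω.
Step 4 — Source phasor: V = 80.2∠150.9° V = -70.08 + j39 V.
Step 5 — Ohm's law: I = V / Z_total = (-70.08 + j39) / (127 + j19.79) = -0.4919 + j0.3837 A.
Step 6 — Convert to polar: |I| = 0.6239 A, ∠I = 142.0°.

I = 0.6239∠142.0° A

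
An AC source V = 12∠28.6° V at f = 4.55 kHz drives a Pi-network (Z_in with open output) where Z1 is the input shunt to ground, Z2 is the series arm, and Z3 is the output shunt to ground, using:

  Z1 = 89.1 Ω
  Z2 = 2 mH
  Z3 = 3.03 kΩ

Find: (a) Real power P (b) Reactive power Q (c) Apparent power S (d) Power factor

Step 1 — Angular frequency: ω = 2π·f = 2π·4550 = 2.859e+04 rad/s.
Step 2 — Component impedances:
  Z1: Z = R = 89.1 Ω
  Z2: Z = jωL = j·2.859e+04·0.002 = 0 + j57.18 Ω
  Z3: Z = R = 3030 Ω
Step 3 — With open output, the series arm Z2 and the output shunt Z3 appear in series to ground: Z2 + Z3 = 3030 + j57.18 Ω.
Step 4 — Parallel with input shunt Z1: Z_in = Z1 || (Z2 + Z3) = 86.56 + j0.04664 Ω = 86.56∠0.0° Ω.
Step 5 — Source phasor: V = 12∠28.6° V = 10.54 + j5.744 V.
Step 6 — Current: I = V / Z = 0.1218 + j0.0663 A = 0.1386∠28.6° A.
Step 7 — Complex power: S = V·I* = 1.664 + j0.0008965 VA.
Step 8 — Real power: P = Re(S) = 1.664 W.
Step 9 — Reactive power: Q = Im(S) = 0.0008965 VAR.
Step 10 — Apparent power: |S| = 1.664 VA.
Step 11 — Power factor: PF = P/|S| = 1 (lagging).

(a) P = 1.664 W  (b) Q = 0.0008965 VAR  (c) S = 1.664 VA  (d) PF = 1 (lagging)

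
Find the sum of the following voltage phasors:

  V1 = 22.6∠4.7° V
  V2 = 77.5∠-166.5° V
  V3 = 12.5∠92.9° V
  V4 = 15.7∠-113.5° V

Step 1 — Convert each phasor to rectangular form:
  V1 = 22.6·(cos(4.7°) + j·sin(4.7°)) = 22.52 + j1.852 V
  V2 = 77.5·(cos(-166.5°) + j·sin(-166.5°)) = -75.36 - j18.09 V
  V3 = 12.5·(cos(92.9°) + j·sin(92.9°)) = -0.6324 + j12.48 V
  V4 = 15.7·(cos(-113.5°) + j·sin(-113.5°)) = -6.26 - j14.4 V
Step 2 — Sum components: V_total = -59.73 - j18.15 V.
Step 3 — Convert to polar: |V_total| = 62.43 V, ∠V_total = -163.1°.

V_total = 62.43∠-163.1° V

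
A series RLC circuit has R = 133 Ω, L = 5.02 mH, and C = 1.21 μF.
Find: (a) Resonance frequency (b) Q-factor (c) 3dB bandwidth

Step 1 — Resonance: ω₀ = 1/√(LC) = 1/√(0.00502·1.21e-06) = 1.283e+04 rad/s.
Step 2 — f₀ = ω₀/(2π) = 2042 Hz.
Step 3 — Series Q: Q = ω₀L/R = 1.283e+04·0.00502/133 = 0.4843.
Step 4 — Bandwidth: Δω = ω₀/Q = 2.649e+04 rad/s; BW = Δω/(2π) = 4217 Hz.

(a) f₀ = 2042 Hz  (b) Q = 0.4843  (c) BW = 4217 Hz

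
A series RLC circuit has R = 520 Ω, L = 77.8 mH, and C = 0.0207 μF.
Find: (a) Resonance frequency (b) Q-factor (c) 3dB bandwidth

Step 1 — Resonance: ω₀ = 1/√(LC) = 1/√(0.0778·2.07e-08) = 2.492e+04 rad/s.
Step 2 — f₀ = ω₀/(2π) = 3966 Hz.
Step 3 — Series Q: Q = ω₀L/R = 2.492e+04·0.0778/520 = 3.728.
Step 4 — Bandwidth: Δω = ω₀/Q = 6684 rad/s; BW = Δω/(2π) = 1064 Hz.

(a) f₀ = 3966 Hz  (b) Q = 3.728  (c) BW = 1064 Hz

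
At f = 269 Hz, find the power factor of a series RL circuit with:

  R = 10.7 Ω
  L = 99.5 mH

Step 1 — Angular frequency: ω = 2π·f = 2π·269 = 1690 rad/s.
Step 2 — Component impedances:
  R: Z = R = 10.7 Ω
  L: Z = jωL = j·1690·0.0995 = 0 + j168.2 Ω
Step 3 — Series combination: Z_total = R + L = 10.7 + j168.2 Ω = 168.5∠86.4° Ω.
Step 4 — Power factor: PF = cos(φ) = Re(Z)/|Z| = 10.7/168.5 = 0.0635.
Step 5 — Type: Im(Z) = 168.2 ⇒ lagging (phase φ = 86.4°).

PF = 0.0635 (lagging, φ = 86.4°)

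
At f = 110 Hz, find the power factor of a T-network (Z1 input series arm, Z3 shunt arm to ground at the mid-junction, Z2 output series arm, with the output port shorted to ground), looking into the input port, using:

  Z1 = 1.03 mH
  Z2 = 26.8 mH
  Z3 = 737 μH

Step 1 — Angular frequency: ω = 2π·f = 2π·110 = 691.2 rad/s.
Step 2 — Component impedances:
  Z1: Z = jωL = j·691.2·0.00103 = 0 + j0.7119 Ω
  Z2: Z = jωL = j·691.2·0.0268 = 0 + j18.52 Ω
  Z3: Z = jωL = j·691.2·0.000737 = 0 + j0.5094 Ω
Step 3 — With the output port shorted to ground, the output series arm Z2 runs from the junction to ground; the shunt arm Z3 also runs from the junction to ground. They appear in parallel: Z3 || Z2 = 0 + j0.4957 Ω.
Step 4 — Series with input arm Z1: Z_in = Z1 + (Z3 || Z2) = 0 + j1.208 Ω = 1.208∠90.0° Ω.
Step 5 — Power factor: PF = cos(φ) = Re(Z)/|Z| = 0/1.208 = 0.
Step 6 — Type: Im(Z) = 1.208 ⇒ lagging (phase φ = 90.0°).

PF = 0 (lagging, φ = 90.0°)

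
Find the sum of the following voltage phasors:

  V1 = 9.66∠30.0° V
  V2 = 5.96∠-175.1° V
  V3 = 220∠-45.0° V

Step 1 — Convert each phasor to rectangular form:
  V1 = 9.66·(cos(30.0°) + j·sin(30.0°)) = 8.366 + j4.83 V
  V2 = 5.96·(cos(-175.1°) + j·sin(-175.1°)) = -5.938 - j0.5091 V
  V3 = 220·(cos(-45.0°) + j·sin(-45.0°)) = 155.6 - j155.6 V
Step 2 — Sum components: V_total = 158 - j151.2 V.
Step 3 — Convert to polar: |V_total| = 218.7 V, ∠V_total = -43.7°.

V_total = 218.7∠-43.7° V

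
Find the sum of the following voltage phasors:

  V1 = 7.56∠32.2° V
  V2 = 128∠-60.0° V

Step 1 — Convert each phasor to rectangular form:
  V1 = 7.56·(cos(32.2°) + j·sin(32.2°)) = 6.397 + j4.029 V
  V2 = 128·(cos(-60.0°) + j·sin(-60.0°)) = 64 - j110.9 V
Step 2 — Sum components: V_total = 70.4 - j106.8 V.
Step 3 — Convert to polar: |V_total| = 127.9 V, ∠V_total = -56.6°.

V_total = 127.9∠-56.6° V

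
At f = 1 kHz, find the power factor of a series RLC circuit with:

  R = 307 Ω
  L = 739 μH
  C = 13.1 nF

Step 1 — Angular frequency: ω = 2π·f = 2π·1000 = 6283 rad/s.
Step 2 — Component impedances:
  R: Z = R = 307 Ω
  L: Z = jωL = j·6283·0.000739 = 0 + j4.643 Ω
  C: Z = 1/(jωC) = -j/(ω·C) = 0 - j1.215e+04 Ω
Step 3 — Series combination: Z_total = R + L + C = 307 - j1.214e+04 Ω = 1.215e+04∠-88.6° Ω.
Step 4 — Power factor: PF = cos(φ) = Re(Z)/|Z| = 307/1.215e+04 = 0.02527.
Step 5 — Type: Im(Z) = -1.214e+04 ⇒ leading (phase φ = -88.6°).

PF = 0.02527 (leading, φ = -88.6°)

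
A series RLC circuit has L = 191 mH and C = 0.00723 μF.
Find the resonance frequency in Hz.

Step 1 — Resonance condition Im(Z)=0 gives ω₀ = 1/√(LC).
Step 2 — ω₀ = 1/√(0.191·7.23e-09) = 2.691e+04 rad/s.
Step 3 — f₀ = ω₀/(2π) = 4283 Hz.

f₀ = 4283 Hz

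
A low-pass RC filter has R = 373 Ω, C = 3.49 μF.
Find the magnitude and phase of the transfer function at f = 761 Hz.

Step 1 — Angular frequency: ω = 2π·761 = 4782 rad/s.
Step 2 — Transfer function: H(jω) = 1/(1 + jωRC).
Step 3 — Denominator: 1 + jωRC = 1 + j·4782·373·3.49e-06 = 1 + j6.224.
Step 4 — H = 0.02516 - j0.1566.
Step 5 — Magnitude: |H| = 0.1586 (-16.0 dB); phase: φ = -80.9°.

|H| = 0.1586 (-16.0 dB), φ = -80.9°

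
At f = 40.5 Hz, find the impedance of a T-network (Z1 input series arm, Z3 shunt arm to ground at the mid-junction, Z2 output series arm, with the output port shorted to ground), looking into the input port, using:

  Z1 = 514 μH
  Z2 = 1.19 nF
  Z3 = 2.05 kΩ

Step 1 — Angular frequency: ω = 2π·f = 2π·40.5 = 254.5 rad/s.
Step 2 — Component impedances:
  Z1: Z = jωL = j·254.5·0.000514 = 0 + j0.1308 Ω
  Z2: Z = 1/(jωC) = -j/(ω·C) = 0 - j3.302e+06 Ω
  Z3: Z = R = 2050 Ω
Step 3 — With the output port shorted to ground, the output series arm Z2 runs from the junction to ground; the shunt arm Z3 also runs from the junction to ground. They appear in parallel: Z3 || Z2 = 2050 - j1.273 Ω.
Step 4 — Series with input arm Z1: Z_in = Z1 + (Z3 || Z2) = 2050 - j1.142 Ω = 2050∠-0.0° Ω.

Z = 2050 - j1.142 Ω = 2050∠-0.0° Ω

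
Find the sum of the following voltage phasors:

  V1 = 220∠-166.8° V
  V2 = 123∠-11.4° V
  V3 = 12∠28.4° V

Step 1 — Convert each phasor to rectangular form:
  V1 = 220·(cos(-166.8°) + j·sin(-166.8°)) = -214.2 - j50.24 V
  V2 = 123·(cos(-11.4°) + j·sin(-11.4°)) = 120.6 - j24.31 V
  V3 = 12·(cos(28.4°) + j·sin(28.4°)) = 10.56 + j5.707 V
Step 2 — Sum components: V_total = -83.06 - j68.84 V.
Step 3 — Convert to polar: |V_total| = 107.9 V, ∠V_total = -140.3°.

V_total = 107.9∠-140.3° V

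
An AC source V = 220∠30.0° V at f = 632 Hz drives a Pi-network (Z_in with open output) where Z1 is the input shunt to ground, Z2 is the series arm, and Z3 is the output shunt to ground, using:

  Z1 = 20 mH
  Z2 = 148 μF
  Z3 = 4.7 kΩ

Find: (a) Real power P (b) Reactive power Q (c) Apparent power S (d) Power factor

Step 1 — Angular frequency: ω = 2π·f = 2π·632 = 3971 rad/s.
Step 2 — Component impedances:
  Z1: Z = jωL = j·3971·0.02 = 0 + j79.42 Ω
  Z2: Z = 1/(jωC) = -j/(ω·C) = 0 - j1.702 Ω
  Z3: Z = R = 4700 Ω
Step 3 — With open output, the series arm Z2 and the output shunt Z3 appear in series to ground: Z2 + Z3 = 4700 - j1.702 Ω.
Step 4 — Parallel with input shunt Z1: Z_in = Z1 || (Z2 + Z3) = 1.342 + j79.4 Ω = 79.41∠89.0° Ω.
Step 5 — Source phasor: V = 220∠30.0° V = 190.5 + j110 V.
Step 6 — Current: I = V / Z = 1.426 - j2.376 A = 2.77∠-59.0° A.
Step 7 — Complex power: S = V·I* = 10.3 + j609.4 VA.
Step 8 — Real power: P = Re(S) = 10.3 W.
Step 9 — Reactive power: Q = Im(S) = 609.4 VAR.
Step 10 — Apparent power: |S| = 609.5 VA.
Step 11 — Power factor: PF = P/|S| = 0.0169 (lagging).

(a) P = 10.3 W  (b) Q = 609.4 VAR  (c) S = 609.5 VA  (d) PF = 0.0169 (lagging)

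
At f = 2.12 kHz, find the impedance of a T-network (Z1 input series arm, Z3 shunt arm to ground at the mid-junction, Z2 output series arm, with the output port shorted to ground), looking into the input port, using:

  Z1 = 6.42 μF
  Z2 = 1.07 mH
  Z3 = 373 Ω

Step 1 — Angular frequency: ω = 2π·f = 2π·2120 = 1.332e+04 rad/s.
Step 2 — Component impedances:
  Z1: Z = 1/(jωC) = -j/(ω·C) = 0 - j11.69 Ω
  Z2: Z = jωL = j·1.332e+04·0.00107 = 0 + j14.25 Ω
  Z3: Z = R = 373 Ω
Step 3 — With the output port shorted to ground, the output series arm Z2 runs from the junction to ground; the shunt arm Z3 also runs from the junction to ground. They appear in parallel: Z3 || Z2 = 0.5438 + j14.23 Ω.
Step 4 — Series with input arm Z1: Z_in = Z1 + (Z3 || Z2) = 0.5438 + j2.538 Ω = 2.596∠77.9° Ω.

Z = 0.5438 + j2.538 Ω = 2.596∠77.9° Ω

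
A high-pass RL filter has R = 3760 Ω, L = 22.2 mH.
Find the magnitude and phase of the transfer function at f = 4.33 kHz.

Step 1 — Angular frequency: ω = 2π·4330 = 2.721e+04 rad/s.
Step 2 — Transfer function: H(jω) = jωL/(R + jωL).
Step 3 — Numerator jωL = j·604; denominator R + jωL = 3760 + j604.
Step 4 — H = 0.02515 + j0.1566.
Step 5 — Magnitude: |H| = 0.1586 (-16.0 dB); phase: φ = 80.9°.

|H| = 0.1586 (-16.0 dB), φ = 80.9°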